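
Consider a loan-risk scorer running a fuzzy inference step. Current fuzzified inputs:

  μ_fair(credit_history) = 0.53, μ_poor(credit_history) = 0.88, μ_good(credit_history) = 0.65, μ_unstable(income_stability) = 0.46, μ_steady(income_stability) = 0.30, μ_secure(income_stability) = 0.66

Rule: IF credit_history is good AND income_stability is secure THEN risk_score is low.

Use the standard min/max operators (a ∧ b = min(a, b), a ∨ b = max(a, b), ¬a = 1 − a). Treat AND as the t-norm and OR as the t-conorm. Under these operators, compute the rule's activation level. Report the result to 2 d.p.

0.65

firing strength: good=0.65, secure=0.66; AND[min(a, b)] → w = 0.65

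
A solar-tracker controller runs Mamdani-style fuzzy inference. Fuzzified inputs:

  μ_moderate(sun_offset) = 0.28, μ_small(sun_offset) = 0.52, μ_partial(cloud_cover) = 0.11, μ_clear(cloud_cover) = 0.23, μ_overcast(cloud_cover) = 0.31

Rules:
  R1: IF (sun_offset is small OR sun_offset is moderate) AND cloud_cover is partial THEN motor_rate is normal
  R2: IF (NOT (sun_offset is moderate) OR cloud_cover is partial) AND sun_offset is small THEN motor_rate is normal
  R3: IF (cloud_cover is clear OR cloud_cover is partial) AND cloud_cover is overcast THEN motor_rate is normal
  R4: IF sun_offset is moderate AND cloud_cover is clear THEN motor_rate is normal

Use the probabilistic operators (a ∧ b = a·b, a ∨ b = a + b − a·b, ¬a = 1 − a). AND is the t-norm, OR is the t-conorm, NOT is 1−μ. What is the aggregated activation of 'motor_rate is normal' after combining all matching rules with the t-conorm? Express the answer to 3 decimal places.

0.522

R1: (small=0.52 OR moderate=0.28) = 0.6544; AND[a·b] with partial=0.11 → w = 0.0720
R2: (¬moderate=1−0.28=0.72 OR partial=0.11) = 0.7508; AND[a·b] with small=0.52 → w = 0.3904
R3: (clear=0.23 OR partial=0.11) = 0.3147; AND[a·b] with overcast=0.31 → w = 0.0976
R4: moderate=0.28, clear=0.23; AND[a·b] → w = 0.0644
Rules with consequent 'normal': {R1, R2, R3, R4} → strengths 0.0720, 0.3904, 0.0976, 0.0644
Aggregate via t-conorm [a + b − a·b]: 0.5224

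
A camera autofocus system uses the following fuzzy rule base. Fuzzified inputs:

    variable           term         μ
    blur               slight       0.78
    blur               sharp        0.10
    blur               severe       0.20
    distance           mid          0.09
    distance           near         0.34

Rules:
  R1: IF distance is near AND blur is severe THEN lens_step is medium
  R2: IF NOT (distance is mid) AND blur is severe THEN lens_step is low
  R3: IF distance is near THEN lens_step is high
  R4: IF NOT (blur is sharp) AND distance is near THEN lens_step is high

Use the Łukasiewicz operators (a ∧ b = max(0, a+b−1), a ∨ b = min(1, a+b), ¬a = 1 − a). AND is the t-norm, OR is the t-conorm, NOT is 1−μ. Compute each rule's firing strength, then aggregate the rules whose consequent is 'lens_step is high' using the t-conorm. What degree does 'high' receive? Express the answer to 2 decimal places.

0.58

R1: near=0.34, severe=0.20; AND[max(0, a+b−1)] → w = 0.00
R2: ¬mid=1−0.09=0.91, severe=0.20; AND[max(0, a+b−1)] → w = 0.11
R3: near=0.34 → w = 0.34
R4: ¬sharp=1−0.10=0.90, near=0.34; AND[max(0, a+b−1)] → w = 0.24
Rules with consequent 'high': {R3, R4} → strengths 0.34, 0.24
Aggregate via t-conorm [min(1, a+b)]: 0.58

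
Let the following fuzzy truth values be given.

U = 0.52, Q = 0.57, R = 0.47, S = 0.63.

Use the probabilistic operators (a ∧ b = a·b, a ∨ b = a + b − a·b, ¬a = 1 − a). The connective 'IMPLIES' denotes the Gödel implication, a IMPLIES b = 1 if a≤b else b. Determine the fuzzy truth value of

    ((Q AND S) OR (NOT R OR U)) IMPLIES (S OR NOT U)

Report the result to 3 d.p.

Q AND S = a·b on (0.5700, 0.6300) = 0.3591
NOT R = 1 − 0.4700 = 0.5300
NOT R OR U = a + b − a·b on (0.5300, 0.5200) = 0.7744
(Q AND S) OR (NOT R OR U) = a + b − a·b on (0.3591, 0.7744) = 0.8554
NOT U = 1 − 0.5200 = 0.4800
S OR NOT U = a + b − a·b on (0.6300, 0.4800) = 0.8076
((Q AND S) OR (NOT R OR U)) IMPLIES (S OR NOT U)  [Gödel: 1 if a≤b else b] with a=0.8554, b=0.8076 → 0.8076

0.808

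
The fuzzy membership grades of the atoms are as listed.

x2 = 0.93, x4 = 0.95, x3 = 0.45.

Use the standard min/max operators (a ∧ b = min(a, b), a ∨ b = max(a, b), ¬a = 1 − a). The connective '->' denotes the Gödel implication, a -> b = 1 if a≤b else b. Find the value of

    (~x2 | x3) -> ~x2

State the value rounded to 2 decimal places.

~x2 = 1 − 0.93 = 0.07
~x2 | x3 = max(a, b) on (0.07, 0.45) = 0.45
~x2 = 1 − 0.93 = 0.07
(~x2 | x3) -> ~x2  [Gödel: 1 if a≤b else b] with a=0.45, b=0.07 → 0.07

0.07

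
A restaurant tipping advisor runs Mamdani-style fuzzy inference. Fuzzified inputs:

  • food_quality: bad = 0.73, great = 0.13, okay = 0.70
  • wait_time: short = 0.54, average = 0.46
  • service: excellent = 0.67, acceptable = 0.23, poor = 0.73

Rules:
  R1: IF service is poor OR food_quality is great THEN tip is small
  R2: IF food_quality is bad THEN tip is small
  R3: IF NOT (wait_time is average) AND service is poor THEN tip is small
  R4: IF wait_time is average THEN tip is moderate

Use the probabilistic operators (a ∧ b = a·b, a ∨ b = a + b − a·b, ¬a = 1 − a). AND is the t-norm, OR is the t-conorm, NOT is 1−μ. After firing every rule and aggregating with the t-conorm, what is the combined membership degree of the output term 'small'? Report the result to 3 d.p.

R1: poor=0.73, great=0.13; OR[a + b − a·b] → w = 0.7651
R2: bad=0.73 → w = 0.7300
R3: ¬average=1−0.46=0.54, poor=0.73; AND[a·b] → w = 0.3942
R4: average=0.46 → w = 0.4600
Rules with consequent 'small': {R1, R2, R3} → strengths 0.7651, 0.7300, 0.3942
Aggregate via t-conorm [a + b − a·b]: 0.9616

0.962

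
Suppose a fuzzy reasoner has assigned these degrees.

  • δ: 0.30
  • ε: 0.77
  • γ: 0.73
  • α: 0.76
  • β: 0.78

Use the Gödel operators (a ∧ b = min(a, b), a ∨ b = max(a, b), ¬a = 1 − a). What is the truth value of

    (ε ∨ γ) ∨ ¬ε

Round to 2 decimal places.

0.77

ε ∨ γ = max(a, b) on (0.77, 0.73) = 0.77
¬ε = 1 − 0.77 = 0.23
(ε ∨ γ) ∨ ¬ε = max(a, b) on (0.77, 0.23) = 0.77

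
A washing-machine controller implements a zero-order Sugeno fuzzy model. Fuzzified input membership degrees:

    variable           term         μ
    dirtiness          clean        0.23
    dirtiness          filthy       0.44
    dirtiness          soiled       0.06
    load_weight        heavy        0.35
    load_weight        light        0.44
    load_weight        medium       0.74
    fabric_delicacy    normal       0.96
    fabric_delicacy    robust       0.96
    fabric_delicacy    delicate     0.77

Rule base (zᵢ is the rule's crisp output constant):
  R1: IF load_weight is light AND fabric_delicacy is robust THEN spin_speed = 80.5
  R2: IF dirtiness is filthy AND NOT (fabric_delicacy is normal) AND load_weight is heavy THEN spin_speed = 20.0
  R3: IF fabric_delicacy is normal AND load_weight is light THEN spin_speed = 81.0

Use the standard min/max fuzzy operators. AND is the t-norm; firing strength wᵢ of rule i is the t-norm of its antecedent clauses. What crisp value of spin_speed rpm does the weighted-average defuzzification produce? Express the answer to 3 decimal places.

R1 (z=80.5): light=0.44, robust=0.96; AND[min(a, b)] → w = 0.44
R2 (z=20.0): filthy=0.44, ¬normal=1−0.96=0.04, heavy=0.35; AND[min(a, b)] → w = 0.04
R3 (z=81.0): normal=0.96, light=0.44; AND[min(a, b)] → w = 0.44
Weighted average = (0.44·80.5 + 0.04·20.0 + 0.44·81.0) / (0.44 + 0.04 + 0.44)
  = 71.8600 / 0.9200 = 78.109

78.109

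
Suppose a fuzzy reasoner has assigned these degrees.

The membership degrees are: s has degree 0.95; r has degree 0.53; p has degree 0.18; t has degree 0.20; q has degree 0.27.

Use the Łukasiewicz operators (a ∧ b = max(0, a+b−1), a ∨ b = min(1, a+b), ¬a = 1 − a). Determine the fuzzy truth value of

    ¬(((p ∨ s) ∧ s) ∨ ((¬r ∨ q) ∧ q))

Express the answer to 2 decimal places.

0.04

p ∨ s = min(1, a+b) on (0.18, 0.95) = 1.00
(p ∨ s) ∧ s = max(0, a+b−1) on (1.00, 0.95) = 0.95
¬r = 1 − 0.53 = 0.47
¬r ∨ q = min(1, a+b) on (0.47, 0.27) = 0.74
(¬r ∨ q) ∧ q = max(0, a+b−1) on (0.74, 0.27) = 0.01
((p ∨ s) ∧ s) ∨ ((¬r ∨ q) ∧ q) = min(1, a+b) on (0.95, 0.01) = 0.96
¬(((p ∨ s) ∧ s) ∨ ((¬r ∨ q) ∧ q)) = 1 − 0.96 = 0.04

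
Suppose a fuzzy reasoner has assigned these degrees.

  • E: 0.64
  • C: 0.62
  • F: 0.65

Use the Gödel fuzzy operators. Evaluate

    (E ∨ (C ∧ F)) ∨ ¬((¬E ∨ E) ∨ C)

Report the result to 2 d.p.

C ∧ F = min(a, b) on (0.62, 0.65) = 0.62
E ∨ (C ∧ F) = max(a, b) on (0.64, 0.62) = 0.64
¬E = 1 − 0.64 = 0.36
¬E ∨ E = max(a, b) on (0.36, 0.64) = 0.64
(¬E ∨ E) ∨ C = max(a, b) on (0.64, 0.62) = 0.64
¬((¬E ∨ E) ∨ C) = 1 − 0.64 = 0.36
(E ∨ (C ∧ F)) ∨ ¬((¬E ∨ E) ∨ C) = max(a, b) on (0.64, 0.36) = 0.64

0.64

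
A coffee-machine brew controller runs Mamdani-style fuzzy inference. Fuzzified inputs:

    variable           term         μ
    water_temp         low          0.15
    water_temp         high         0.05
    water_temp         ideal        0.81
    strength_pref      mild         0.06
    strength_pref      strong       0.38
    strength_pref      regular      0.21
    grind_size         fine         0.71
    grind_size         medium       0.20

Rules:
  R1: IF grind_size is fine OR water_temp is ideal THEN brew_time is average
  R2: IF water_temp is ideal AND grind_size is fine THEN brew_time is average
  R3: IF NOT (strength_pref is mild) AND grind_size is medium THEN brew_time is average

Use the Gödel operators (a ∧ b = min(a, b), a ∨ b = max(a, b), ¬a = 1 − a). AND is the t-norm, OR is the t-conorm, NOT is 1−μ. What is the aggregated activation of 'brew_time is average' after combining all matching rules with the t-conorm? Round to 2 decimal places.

0.81

R1: fine=0.71, ideal=0.81; OR[max(a, b)] → w = 0.81
R2: ideal=0.81, fine=0.71; AND[min(a, b)] → w = 0.71
R3: ¬mild=1−0.06=0.94, medium=0.20; AND[min(a, b)] → w = 0.20
Rules with consequent 'average': {R1, R2, R3} → strengths 0.81, 0.71, 0.20
Aggregate via t-conorm [max(a, b)]: 0.81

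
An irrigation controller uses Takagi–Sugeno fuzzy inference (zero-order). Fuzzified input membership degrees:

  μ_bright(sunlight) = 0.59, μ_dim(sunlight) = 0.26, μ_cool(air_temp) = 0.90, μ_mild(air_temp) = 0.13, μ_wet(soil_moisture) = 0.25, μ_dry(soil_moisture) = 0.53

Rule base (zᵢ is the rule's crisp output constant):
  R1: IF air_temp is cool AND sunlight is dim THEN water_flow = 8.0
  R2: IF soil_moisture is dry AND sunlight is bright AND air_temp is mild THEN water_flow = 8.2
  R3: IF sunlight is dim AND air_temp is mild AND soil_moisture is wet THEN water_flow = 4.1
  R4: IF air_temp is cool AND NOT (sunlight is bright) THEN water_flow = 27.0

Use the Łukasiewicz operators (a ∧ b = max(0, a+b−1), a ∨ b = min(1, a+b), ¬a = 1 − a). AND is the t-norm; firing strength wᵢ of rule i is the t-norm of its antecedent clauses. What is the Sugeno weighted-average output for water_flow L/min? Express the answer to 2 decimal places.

20.53

R1 (z=8.0): cool=0.90, dim=0.26; AND[max(0, a+b−1)] → w = 0.16
R2 (z=8.2): dry=0.53, bright=0.59, mild=0.13; AND[max(0, a+b−1)] → w = 0.00
R3 (z=4.1): dim=0.26, mild=0.13, wet=0.25; AND[max(0, a+b−1)] → w = 0.00
R4 (z=27.0): cool=0.90, ¬bright=1−0.59=0.41; AND[max(0, a+b−1)] → w = 0.31
Weighted average = (0.16·8.0 + 0.00·8.2 + 0.00·4.1 + 0.31·27.0) / (0.16 + 0.00 + 0.00 + 0.31)
  = 9.6500 / 0.4700 = 20.53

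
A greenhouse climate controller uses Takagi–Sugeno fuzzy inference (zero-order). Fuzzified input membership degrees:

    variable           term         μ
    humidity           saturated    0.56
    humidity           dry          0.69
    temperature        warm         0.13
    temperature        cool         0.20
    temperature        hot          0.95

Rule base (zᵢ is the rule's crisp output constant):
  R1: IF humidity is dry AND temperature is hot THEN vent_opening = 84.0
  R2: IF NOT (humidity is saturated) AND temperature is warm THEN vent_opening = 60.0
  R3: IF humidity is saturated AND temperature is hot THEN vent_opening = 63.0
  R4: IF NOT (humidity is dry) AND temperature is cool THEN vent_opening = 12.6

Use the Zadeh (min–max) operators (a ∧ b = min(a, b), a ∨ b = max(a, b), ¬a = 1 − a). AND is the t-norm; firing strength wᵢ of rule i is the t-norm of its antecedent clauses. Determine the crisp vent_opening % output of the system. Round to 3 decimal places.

R1 (z=84.0): dry=0.69, hot=0.95; AND[min(a, b)] → w = 0.69
R2 (z=60.0): ¬saturated=1−0.56=0.44, warm=0.13; AND[min(a, b)] → w = 0.13
R3 (z=63.0): saturated=0.56, hot=0.95; AND[min(a, b)] → w = 0.56
R4 (z=12.6): ¬dry=1−0.69=0.31, cool=0.20; AND[min(a, b)] → w = 0.20
Weighted average = (0.69·84.0 + 0.13·60.0 + 0.56·63.0 + 0.20·12.6) / (0.69 + 0.13 + 0.56 + 0.20)
  = 103.5600 / 1.5800 = 65.544

65.544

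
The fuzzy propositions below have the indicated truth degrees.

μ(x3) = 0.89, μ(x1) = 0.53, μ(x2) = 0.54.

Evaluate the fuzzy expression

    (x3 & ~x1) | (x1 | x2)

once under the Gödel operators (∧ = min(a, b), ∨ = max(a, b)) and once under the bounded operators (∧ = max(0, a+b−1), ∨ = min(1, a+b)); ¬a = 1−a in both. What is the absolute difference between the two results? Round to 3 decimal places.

0.460

Under Gödel:
  ~x1 = 1 − 0.53 = 0.47
  x3 & ~x1 = min(a, b) on (0.89, 0.47) = 0.47
  x1 | x2 = max(a, b) on (0.53, 0.54) = 0.54
  (x3 & ~x1) | (x1 | x2) = max(a, b) on (0.47, 0.54) = 0.54
  → value = 0.5400
Under bounded:
  ~x1 = 1 − 0.53 = 0.47
  x3 & ~x1 = max(0, a+b−1) on (0.89, 0.47) = 0.36
  x1 | x2 = min(1, a+b) on (0.53, 0.54) = 1.00
  (x3 & ~x1) | (x1 | x2) = min(1, a+b) on (0.36, 1.00) = 1.00
  → value = 1.0000
|0.5400 − 1.0000| = 0.460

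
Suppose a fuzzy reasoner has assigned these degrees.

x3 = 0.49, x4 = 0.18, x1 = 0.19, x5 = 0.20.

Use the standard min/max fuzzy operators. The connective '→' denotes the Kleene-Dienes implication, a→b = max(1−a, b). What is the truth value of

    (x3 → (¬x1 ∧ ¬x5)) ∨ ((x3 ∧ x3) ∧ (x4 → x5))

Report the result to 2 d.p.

0.80

¬x1 = 1 − 0.19 = 0.81
¬x5 = 1 − 0.20 = 0.80
¬x1 ∧ ¬x5 = min(a, b) on (0.81, 0.80) = 0.80
x3 → (¬x1 ∧ ¬x5)  [Kleene-Dienes: max(1−a, b)] with a=0.49, b=0.80 → 0.80
x3 ∧ x3 = min(a, b) on (0.49, 0.49) = 0.49
x4 → x5  [Kleene-Dienes: max(1−a, b)] with a=0.18, b=0.20 → 0.82
(x3 ∧ x3) ∧ (x4 → x5) = min(a, b) on (0.49, 0.82) = 0.49
(x3 → (¬x1 ∧ ¬x5)) ∨ ((x3 ∧ x3) ∧ (x4 → x5)) = max(a, b) on (0.80, 0.49) = 0.80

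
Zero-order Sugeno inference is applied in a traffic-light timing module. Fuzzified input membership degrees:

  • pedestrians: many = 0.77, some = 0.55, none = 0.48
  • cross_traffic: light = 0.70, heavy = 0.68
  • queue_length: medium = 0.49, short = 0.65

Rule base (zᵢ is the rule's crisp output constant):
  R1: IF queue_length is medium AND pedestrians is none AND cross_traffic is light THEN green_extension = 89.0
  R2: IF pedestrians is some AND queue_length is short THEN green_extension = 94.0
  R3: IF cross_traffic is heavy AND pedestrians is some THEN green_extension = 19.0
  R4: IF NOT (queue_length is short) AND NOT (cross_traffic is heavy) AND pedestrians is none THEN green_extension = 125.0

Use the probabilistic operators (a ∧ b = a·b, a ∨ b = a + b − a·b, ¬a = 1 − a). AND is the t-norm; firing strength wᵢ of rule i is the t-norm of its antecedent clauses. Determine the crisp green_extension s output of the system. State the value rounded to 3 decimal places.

65.358

R1 (z=89.0): medium=0.49, none=0.48, light=0.70; AND[a·b] → w = 0.1646
R2 (z=94.0): some=0.55, short=0.65; AND[a·b] → w = 0.3575
R3 (z=19.0): heavy=0.68, some=0.55; AND[a·b] → w = 0.3740
R4 (z=125.0): ¬short=1−0.65=0.35, ¬heavy=1−0.68=0.32, none=0.48; AND[a·b] → w = 0.0538
Weighted average = (0.1646·89.0 + 0.3575·94.0 + 0.3740·19.0 + 0.0538·125.0) / (0.1646 + 0.3575 + 0.3740 + 0.0538)
  = 62.0840 / 0.9499 = 65.358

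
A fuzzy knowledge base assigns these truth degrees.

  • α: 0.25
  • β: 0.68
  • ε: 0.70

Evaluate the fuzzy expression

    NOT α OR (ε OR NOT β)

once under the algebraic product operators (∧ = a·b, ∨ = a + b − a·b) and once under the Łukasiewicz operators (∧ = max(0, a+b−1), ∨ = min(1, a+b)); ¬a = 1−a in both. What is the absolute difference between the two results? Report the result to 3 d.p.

Under algebraic product:
  NOT α = 1 − 0.2500 = 0.7500
  NOT β = 1 − 0.6800 = 0.3200
  ε OR NOT β = a + b − a·b on (0.7000, 0.3200) = 0.7960
  NOT α OR (ε OR NOT β) = a + b − a·b on (0.7500, 0.7960) = 0.9490
  → value = 0.9490
Under Łukasiewicz:
  NOT α = 1 − 0.25 = 0.75
  NOT β = 1 − 0.68 = 0.32
  ε OR NOT β = min(1, a+b) on (0.70, 0.32) = 1.00
  NOT α OR (ε OR NOT β) = min(1, a+b) on (0.75, 1.00) = 1.00
  → value = 1.0000
|0.9490 − 1.0000| = 0.051

0.051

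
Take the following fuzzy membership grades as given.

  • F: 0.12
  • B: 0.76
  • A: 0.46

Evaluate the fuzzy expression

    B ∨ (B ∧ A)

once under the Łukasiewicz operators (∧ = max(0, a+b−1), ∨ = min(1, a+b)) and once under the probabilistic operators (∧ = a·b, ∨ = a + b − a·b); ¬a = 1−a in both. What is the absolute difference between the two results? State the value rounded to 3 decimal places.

0.136

Under Łukasiewicz:
  B ∧ A = max(0, a+b−1) on (0.76, 0.46) = 0.22
  B ∨ (B ∧ A) = min(1, a+b) on (0.76, 0.22) = 0.98
  → value = 0.9800
Under probabilistic:
  B ∧ A = a·b on (0.7600, 0.4600) = 0.3496
  B ∨ (B ∧ A) = a + b − a·b on (0.7600, 0.3496) = 0.8439
  → value = 0.8439
|0.9800 − 0.8439| = 0.136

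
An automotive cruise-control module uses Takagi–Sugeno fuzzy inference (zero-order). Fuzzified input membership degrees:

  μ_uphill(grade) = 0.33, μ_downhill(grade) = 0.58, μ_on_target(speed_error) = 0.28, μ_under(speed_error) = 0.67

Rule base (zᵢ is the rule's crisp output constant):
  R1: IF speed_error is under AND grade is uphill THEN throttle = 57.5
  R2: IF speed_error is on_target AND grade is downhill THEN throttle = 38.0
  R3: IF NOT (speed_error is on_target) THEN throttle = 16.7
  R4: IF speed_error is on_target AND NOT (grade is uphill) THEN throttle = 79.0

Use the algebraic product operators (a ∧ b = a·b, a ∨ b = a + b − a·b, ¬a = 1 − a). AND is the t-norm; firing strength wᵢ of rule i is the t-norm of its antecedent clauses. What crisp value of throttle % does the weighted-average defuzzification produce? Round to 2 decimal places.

R1 (z=57.5): under=0.67, uphill=0.33; AND[a·b] → w = 0.2211
R2 (z=38.0): on_target=0.28, downhill=0.58; AND[a·b] → w = 0.1624
R3 (z=16.7): ¬on_target=1−0.28=0.72 → w = 0.7200
R4 (z=79.0): on_target=0.28, ¬uphill=1−0.33=0.67; AND[a·b] → w = 0.1876
Weighted average = (0.2211·57.5 + 0.1624·38.0 + 0.7200·16.7 + 0.1876·79.0) / (0.2211 + 0.1624 + 0.7200 + 0.1876)
  = 45.7289 / 1.2911 = 35.42

35.42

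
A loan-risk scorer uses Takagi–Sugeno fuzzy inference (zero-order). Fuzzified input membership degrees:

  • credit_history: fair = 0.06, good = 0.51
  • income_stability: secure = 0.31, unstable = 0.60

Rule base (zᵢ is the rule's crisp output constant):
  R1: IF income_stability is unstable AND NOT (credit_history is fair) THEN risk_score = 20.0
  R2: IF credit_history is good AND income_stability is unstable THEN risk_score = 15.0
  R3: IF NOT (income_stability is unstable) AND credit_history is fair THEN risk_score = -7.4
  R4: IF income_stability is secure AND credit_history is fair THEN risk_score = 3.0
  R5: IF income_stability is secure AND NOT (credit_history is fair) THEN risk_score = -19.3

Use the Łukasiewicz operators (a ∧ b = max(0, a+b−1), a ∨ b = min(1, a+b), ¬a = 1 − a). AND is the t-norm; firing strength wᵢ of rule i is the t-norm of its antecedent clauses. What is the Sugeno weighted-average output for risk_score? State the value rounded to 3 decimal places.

8.472

R1 (z=20.0): unstable=0.60, ¬fair=1−0.06=0.94; AND[max(0, a+b−1)] → w = 0.54
R2 (z=15.0): good=0.51, unstable=0.60; AND[max(0, a+b−1)] → w = 0.11
R3 (z=-7.4): ¬unstable=1−0.60=0.40, fair=0.06; AND[max(0, a+b−1)] → w = 0.00
R4 (z=3.0): secure=0.31, fair=0.06; AND[max(0, a+b−1)] → w = 0.00
R5 (z=-19.3): secure=0.31, ¬fair=1−0.06=0.94; AND[max(0, a+b−1)] → w = 0.25
Weighted average = (0.54·20.0 + 0.11·15.0 + 0.00·-7.4 + 0.00·3.0 + 0.25·-19.3) / (0.54 + 0.11 + 0.00 + 0.00 + 0.25)
  = 7.6250 / 0.9000 = 8.472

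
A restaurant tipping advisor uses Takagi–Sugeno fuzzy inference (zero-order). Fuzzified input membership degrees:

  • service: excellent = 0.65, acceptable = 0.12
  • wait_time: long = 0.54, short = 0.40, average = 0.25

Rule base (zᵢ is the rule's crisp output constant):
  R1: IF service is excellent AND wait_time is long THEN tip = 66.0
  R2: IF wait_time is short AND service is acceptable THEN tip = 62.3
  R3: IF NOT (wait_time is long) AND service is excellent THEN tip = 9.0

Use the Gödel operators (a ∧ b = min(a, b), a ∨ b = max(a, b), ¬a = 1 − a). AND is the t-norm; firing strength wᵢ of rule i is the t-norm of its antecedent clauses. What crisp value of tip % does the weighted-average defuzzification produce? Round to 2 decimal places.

R1 (z=66.0): excellent=0.65, long=0.54; AND[min(a, b)] → w = 0.54
R2 (z=62.3): short=0.40, acceptable=0.12; AND[min(a, b)] → w = 0.12
R3 (z=9.0): ¬long=1−0.54=0.46, excellent=0.65; AND[min(a, b)] → w = 0.46
Weighted average = (0.54·66.0 + 0.12·62.3 + 0.46·9.0) / (0.54 + 0.12 + 0.46)
  = 47.2560 / 1.1200 = 42.19

42.19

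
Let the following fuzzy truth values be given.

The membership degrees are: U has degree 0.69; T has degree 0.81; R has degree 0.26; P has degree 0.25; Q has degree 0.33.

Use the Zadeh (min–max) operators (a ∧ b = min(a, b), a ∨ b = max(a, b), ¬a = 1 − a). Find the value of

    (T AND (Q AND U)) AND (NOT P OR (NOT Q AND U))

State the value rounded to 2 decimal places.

0.33

Q AND U = min(a, b) on (0.33, 0.69) = 0.33
T AND (Q AND U) = min(a, b) on (0.81, 0.33) = 0.33
NOT P = 1 − 0.25 = 0.75
NOT Q = 1 − 0.33 = 0.67
NOT Q AND U = min(a, b) on (0.67, 0.69) = 0.67
NOT P OR (NOT Q AND U) = max(a, b) on (0.75, 0.67) = 0.75
(T AND (Q AND U)) AND (NOT P OR (NOT Q AND U)) = min(a, b) on (0.33, 0.75) = 0.33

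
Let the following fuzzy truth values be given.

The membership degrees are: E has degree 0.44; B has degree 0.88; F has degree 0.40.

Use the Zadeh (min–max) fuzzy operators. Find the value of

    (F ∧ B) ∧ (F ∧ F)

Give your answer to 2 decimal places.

F ∧ B = min(a, b) on (0.40, 0.88) = 0.40
F ∧ F = min(a, b) on (0.40, 0.40) = 0.40
(F ∧ B) ∧ (F ∧ F) = min(a, b) on (0.40, 0.40) = 0.40

0.40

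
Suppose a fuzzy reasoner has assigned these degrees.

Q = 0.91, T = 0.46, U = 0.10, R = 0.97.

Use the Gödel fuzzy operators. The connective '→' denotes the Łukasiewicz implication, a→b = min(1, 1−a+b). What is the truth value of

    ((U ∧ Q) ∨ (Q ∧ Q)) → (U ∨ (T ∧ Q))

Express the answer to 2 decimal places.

U ∧ Q = min(a, b) on (0.10, 0.91) = 0.10
Q ∧ Q = min(a, b) on (0.91, 0.91) = 0.91
(U ∧ Q) ∨ (Q ∧ Q) = max(a, b) on (0.10, 0.91) = 0.91
T ∧ Q = min(a, b) on (0.46, 0.91) = 0.46
U ∨ (T ∧ Q) = max(a, b) on (0.10, 0.46) = 0.46
((U ∧ Q) ∨ (Q ∧ Q)) → (U ∨ (T ∧ Q))  [Łukasiewicz: min(1, 1−a+b)] with a=0.91, b=0.46 → 0.55

0.55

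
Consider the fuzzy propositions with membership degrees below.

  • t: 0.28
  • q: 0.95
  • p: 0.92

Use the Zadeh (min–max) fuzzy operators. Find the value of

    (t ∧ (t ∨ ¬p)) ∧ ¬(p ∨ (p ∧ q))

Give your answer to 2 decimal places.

¬p = 1 − 0.92 = 0.08
t ∨ ¬p = max(a, b) on (0.28, 0.08) = 0.28
t ∧ (t ∨ ¬p) = min(a, b) on (0.28, 0.28) = 0.28
p ∧ q = min(a, b) on (0.92, 0.95) = 0.92
p ∨ (p ∧ q) = max(a, b) on (0.92, 0.92) = 0.92
¬(p ∨ (p ∧ q)) = 1 − 0.92 = 0.08
(t ∧ (t ∨ ¬p)) ∧ ¬(p ∨ (p ∧ q)) = min(a, b) on (0.28, 0.08) = 0.08

0.08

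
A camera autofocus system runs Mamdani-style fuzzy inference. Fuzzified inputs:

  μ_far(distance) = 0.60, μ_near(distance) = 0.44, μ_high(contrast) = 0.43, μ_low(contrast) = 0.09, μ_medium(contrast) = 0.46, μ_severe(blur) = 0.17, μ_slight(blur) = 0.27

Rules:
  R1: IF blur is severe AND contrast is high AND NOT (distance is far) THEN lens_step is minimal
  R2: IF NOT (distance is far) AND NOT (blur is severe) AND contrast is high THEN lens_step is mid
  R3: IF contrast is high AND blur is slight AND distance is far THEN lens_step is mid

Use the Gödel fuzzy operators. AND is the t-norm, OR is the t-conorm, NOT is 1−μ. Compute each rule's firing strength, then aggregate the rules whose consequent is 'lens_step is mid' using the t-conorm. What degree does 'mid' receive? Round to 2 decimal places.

0.40

R1: severe=0.17, high=0.43, ¬far=1−0.60=0.40; AND[min(a, b)] → w = 0.17
R2: ¬far=1−0.60=0.40, ¬severe=1−0.17=0.83, high=0.43; AND[min(a, b)] → w = 0.40
R3: high=0.43, slight=0.27, far=0.60; AND[min(a, b)] → w = 0.27
Rules with consequent 'mid': {R2, R3} → strengths 0.40, 0.27
Aggregate via t-conorm [max(a, b)]: 0.40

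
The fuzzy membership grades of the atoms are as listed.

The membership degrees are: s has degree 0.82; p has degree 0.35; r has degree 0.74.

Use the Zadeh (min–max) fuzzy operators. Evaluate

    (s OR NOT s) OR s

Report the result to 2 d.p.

NOT s = 1 − 0.82 = 0.18
s OR NOT s = max(a, b) on (0.82, 0.18) = 0.82
(s OR NOT s) OR s = max(a, b) on (0.82, 0.82) = 0.82

0.82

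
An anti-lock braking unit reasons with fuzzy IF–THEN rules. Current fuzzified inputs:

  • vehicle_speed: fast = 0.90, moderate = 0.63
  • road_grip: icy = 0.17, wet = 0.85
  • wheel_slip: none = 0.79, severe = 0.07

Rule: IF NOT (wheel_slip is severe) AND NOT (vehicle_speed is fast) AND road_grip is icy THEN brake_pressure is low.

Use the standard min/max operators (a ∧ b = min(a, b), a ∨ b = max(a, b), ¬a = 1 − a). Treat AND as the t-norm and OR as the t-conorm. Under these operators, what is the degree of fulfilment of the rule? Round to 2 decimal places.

firing strength: ¬severe=1−0.07=0.93, ¬fast=1−0.90=0.10, icy=0.17; AND[min(a, b)] → w = 0.10

0.10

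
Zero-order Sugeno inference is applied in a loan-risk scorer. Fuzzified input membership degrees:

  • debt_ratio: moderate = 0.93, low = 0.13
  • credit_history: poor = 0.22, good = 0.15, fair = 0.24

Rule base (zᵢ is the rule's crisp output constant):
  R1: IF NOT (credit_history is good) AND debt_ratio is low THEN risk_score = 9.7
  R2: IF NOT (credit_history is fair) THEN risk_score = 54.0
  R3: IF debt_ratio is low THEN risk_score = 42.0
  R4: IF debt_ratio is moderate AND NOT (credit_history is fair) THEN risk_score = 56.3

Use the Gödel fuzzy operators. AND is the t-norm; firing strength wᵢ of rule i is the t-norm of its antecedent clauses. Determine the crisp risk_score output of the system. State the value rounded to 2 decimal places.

R1 (z=9.7): ¬good=1−0.15=0.85, low=0.13; AND[min(a, b)] → w = 0.13
R2 (z=54.0): ¬fair=1−0.24=0.76 → w = 0.76
R3 (z=42.0): low=0.13 → w = 0.13
R4 (z=56.3): moderate=0.93, ¬fair=1−0.24=0.76; AND[min(a, b)] → w = 0.76
Weighted average = (0.13·9.7 + 0.76·54.0 + 0.13·42.0 + 0.76·56.3) / (0.13 + 0.76 + 0.13 + 0.76)
  = 90.5490 / 1.7800 = 50.87

50.87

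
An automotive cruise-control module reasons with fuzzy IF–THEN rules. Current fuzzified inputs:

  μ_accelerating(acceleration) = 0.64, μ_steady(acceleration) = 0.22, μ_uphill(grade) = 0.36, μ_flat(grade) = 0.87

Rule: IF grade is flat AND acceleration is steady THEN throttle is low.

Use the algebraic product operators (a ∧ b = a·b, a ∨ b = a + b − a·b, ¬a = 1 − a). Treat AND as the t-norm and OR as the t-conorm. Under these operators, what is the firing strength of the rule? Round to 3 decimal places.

firing strength: flat=0.87, steady=0.22; AND[a·b] → w = 0.1914

0.191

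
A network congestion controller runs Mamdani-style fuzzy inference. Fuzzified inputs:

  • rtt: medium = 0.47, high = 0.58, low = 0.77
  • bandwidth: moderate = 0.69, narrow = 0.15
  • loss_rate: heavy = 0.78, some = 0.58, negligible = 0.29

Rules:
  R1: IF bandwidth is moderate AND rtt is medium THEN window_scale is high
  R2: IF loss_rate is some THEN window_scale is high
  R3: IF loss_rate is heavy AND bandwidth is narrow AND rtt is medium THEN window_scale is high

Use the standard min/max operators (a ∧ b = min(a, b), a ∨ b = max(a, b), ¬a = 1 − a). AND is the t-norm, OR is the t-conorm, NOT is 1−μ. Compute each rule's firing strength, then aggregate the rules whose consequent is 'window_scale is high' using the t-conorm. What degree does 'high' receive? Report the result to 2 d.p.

0.58

R1: moderate=0.69, medium=0.47; AND[min(a, b)] → w = 0.47
R2: some=0.58 → w = 0.58
R3: heavy=0.78, narrow=0.15, medium=0.47; AND[min(a, b)] → w = 0.15
Rules with consequent 'high': {R1, R2, R3} → strengths 0.47, 0.58, 0.15
Aggregate via t-conorm [max(a, b)]: 0.58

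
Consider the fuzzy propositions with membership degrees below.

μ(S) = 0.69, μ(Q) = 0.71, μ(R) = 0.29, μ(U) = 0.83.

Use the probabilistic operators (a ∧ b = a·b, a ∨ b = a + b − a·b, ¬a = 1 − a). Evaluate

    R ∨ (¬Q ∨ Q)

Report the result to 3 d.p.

¬Q = 1 − 0.7100 = 0.2900
¬Q ∨ Q = a + b − a·b on (0.2900, 0.7100) = 0.7941
R ∨ (¬Q ∨ Q) = a + b − a·b on (0.2900, 0.7941) = 0.8538

0.854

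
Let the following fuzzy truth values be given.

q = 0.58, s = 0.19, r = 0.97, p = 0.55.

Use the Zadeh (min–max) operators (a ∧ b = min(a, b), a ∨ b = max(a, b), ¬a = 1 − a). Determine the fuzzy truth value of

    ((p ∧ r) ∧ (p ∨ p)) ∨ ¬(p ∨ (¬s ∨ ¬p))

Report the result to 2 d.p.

p ∧ r = min(a, b) on (0.55, 0.97) = 0.55
p ∨ p = max(a, b) on (0.55, 0.55) = 0.55
(p ∧ r) ∧ (p ∨ p) = min(a, b) on (0.55, 0.55) = 0.55
¬s = 1 − 0.19 = 0.81
¬p = 1 − 0.55 = 0.45
¬s ∨ ¬p = max(a, b) on (0.81, 0.45) = 0.81
p ∨ (¬s ∨ ¬p) = max(a, b) on (0.55, 0.81) = 0.81
¬(p ∨ (¬s ∨ ¬p)) = 1 − 0.81 = 0.19
((p ∧ r) ∧ (p ∨ p)) ∨ ¬(p ∨ (¬s ∨ ¬p)) = max(a, b) on (0.55, 0.19) = 0.55

0.55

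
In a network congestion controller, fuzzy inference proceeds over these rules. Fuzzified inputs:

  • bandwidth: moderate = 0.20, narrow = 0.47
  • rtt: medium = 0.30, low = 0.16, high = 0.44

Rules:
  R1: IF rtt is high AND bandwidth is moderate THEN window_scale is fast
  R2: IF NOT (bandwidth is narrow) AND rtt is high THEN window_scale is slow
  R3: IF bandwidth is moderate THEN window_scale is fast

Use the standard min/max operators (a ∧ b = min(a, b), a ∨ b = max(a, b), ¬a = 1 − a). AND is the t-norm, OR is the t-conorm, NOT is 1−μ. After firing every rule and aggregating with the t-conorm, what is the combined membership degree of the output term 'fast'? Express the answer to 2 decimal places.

R1: high=0.44, moderate=0.20; AND[min(a, b)] → w = 0.20
R2: ¬narrow=1−0.47=0.53, high=0.44; AND[min(a, b)] → w = 0.44
R3: moderate=0.20 → w = 0.20
Rules with consequent 'fast': {R1, R3} → strengths 0.20, 0.20
Aggregate via t-conorm [max(a, b)]: 0.20

0.20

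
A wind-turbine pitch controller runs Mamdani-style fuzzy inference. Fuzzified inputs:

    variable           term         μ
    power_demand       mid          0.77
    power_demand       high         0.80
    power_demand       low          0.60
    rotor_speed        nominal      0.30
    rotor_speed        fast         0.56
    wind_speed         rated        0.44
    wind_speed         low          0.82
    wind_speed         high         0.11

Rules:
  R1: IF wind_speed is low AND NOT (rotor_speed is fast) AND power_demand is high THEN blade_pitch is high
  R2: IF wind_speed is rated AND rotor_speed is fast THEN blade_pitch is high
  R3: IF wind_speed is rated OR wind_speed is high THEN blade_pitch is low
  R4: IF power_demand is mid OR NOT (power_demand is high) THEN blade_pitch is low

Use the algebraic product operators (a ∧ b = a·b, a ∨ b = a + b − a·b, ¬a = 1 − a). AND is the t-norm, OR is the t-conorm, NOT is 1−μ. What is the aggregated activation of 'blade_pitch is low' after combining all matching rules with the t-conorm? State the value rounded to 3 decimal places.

R1: low=0.82, ¬fast=1−0.56=0.44, high=0.80; AND[a·b] → w = 0.2886
R2: rated=0.44, fast=0.56; AND[a·b] → w = 0.2464
R3: rated=0.44, high=0.11; OR[a + b − a·b] → w = 0.5016
R4: mid=0.77, ¬high=1−0.80=0.20; OR[a + b − a·b] → w = 0.8160
Rules with consequent 'low': {R3, R4} → strengths 0.5016, 0.8160
Aggregate via t-conorm [a + b − a·b]: 0.9083

0.908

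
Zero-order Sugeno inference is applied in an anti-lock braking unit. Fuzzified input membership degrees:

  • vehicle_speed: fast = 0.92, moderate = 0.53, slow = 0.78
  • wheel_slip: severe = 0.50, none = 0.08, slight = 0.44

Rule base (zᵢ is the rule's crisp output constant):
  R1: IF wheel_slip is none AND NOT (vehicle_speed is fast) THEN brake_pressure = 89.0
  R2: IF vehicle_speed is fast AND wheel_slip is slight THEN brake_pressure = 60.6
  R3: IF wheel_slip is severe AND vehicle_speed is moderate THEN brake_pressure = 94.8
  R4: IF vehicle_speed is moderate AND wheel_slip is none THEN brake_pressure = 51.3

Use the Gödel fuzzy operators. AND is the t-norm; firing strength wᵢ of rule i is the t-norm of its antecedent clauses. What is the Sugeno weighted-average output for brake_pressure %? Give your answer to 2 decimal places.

77.53

R1 (z=89.0): none=0.08, ¬fast=1−0.92=0.08; AND[min(a, b)] → w = 0.08
R2 (z=60.6): fast=0.92, slight=0.44; AND[min(a, b)] → w = 0.44
R3 (z=94.8): severe=0.50, moderate=0.53; AND[min(a, b)] → w = 0.50
R4 (z=51.3): moderate=0.53, none=0.08; AND[min(a, b)] → w = 0.08
Weighted average = (0.08·89.0 + 0.44·60.6 + 0.50·94.8 + 0.08·51.3) / (0.08 + 0.44 + 0.50 + 0.08)
  = 85.2880 / 1.1000 = 77.53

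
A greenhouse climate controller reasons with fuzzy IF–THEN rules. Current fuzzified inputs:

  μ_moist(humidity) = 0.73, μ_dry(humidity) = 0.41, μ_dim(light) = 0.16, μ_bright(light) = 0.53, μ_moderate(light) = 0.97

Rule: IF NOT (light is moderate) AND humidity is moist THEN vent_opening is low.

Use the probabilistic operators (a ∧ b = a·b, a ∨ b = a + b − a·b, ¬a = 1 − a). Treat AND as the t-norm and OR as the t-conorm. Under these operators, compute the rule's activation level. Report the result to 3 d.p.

firing strength: ¬moderate=1−0.97=0.03, moist=0.73; AND[a·b] → w = 0.0219

0.022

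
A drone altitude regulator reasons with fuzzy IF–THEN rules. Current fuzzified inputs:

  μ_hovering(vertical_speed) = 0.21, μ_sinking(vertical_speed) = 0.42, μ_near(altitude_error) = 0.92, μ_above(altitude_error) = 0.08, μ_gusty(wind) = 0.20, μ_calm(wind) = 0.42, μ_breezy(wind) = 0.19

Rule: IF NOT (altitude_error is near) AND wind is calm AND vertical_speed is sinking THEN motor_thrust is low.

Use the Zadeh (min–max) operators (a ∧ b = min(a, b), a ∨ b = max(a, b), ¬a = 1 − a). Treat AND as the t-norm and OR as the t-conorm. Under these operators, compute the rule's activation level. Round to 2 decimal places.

0.08

firing strength: ¬near=1−0.92=0.08, calm=0.42, sinking=0.42; AND[min(a, b)] → w = 0.08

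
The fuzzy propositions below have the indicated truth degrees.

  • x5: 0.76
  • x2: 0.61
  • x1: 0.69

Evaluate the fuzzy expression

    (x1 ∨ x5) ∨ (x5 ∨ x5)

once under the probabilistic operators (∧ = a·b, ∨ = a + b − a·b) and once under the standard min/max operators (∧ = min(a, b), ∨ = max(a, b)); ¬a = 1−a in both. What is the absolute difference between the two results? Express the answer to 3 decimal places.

Under probabilistic:
  x1 ∨ x5 = a + b − a·b on (0.6900, 0.7600) = 0.9256
  x5 ∨ x5 = a + b − a·b on (0.7600, 0.7600) = 0.9424
  (x1 ∨ x5) ∨ (x5 ∨ x5) = a + b − a·b on (0.9256, 0.9424) = 0.9957
  → value = 0.9957
Under standard min/max:
  x1 ∨ x5 = max(a, b) on (0.69, 0.76) = 0.76
  x5 ∨ x5 = max(a, b) on (0.76, 0.76) = 0.76
  (x1 ∨ x5) ∨ (x5 ∨ x5) = max(a, b) on (0.76, 0.76) = 0.76
  → value = 0.7600
|0.9957 − 0.7600| = 0.236

0.236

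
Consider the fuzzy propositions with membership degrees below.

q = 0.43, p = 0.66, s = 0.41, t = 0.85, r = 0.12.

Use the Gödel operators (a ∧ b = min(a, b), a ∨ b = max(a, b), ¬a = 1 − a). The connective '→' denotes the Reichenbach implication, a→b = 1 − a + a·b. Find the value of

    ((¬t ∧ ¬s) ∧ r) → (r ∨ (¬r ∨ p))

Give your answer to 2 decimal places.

0.99

¬t = 1 − 0.85 = 0.15
¬s = 1 − 0.41 = 0.59
¬t ∧ ¬s = min(a, b) on (0.15, 0.59) = 0.15
(¬t ∧ ¬s) ∧ r = min(a, b) on (0.15, 0.12) = 0.12
¬r = 1 − 0.12 = 0.88
¬r ∨ p = max(a, b) on (0.88, 0.66) = 0.88
r ∨ (¬r ∨ p) = max(a, b) on (0.12, 0.88) = 0.88
((¬t ∧ ¬s) ∧ r) → (r ∨ (¬r ∨ p))  [Reichenbach: 1 − a + a·b] with a=0.12, b=0.88 → 0.99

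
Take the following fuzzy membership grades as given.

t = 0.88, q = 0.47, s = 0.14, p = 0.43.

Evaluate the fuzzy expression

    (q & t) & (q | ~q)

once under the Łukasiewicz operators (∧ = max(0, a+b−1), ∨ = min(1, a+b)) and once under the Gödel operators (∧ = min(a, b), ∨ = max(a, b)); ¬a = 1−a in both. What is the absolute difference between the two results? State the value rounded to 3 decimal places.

0.120

Under Łukasiewicz:
  q & t = max(0, a+b−1) on (0.47, 0.88) = 0.35
  ~q = 1 − 0.47 = 0.53
  q | ~q = min(1, a+b) on (0.47, 0.53) = 1.00
  (q & t) & (q | ~q) = max(0, a+b−1) on (0.35, 1.00) = 0.35
  → value = 0.3500
Under Gödel:
  q & t = min(a, b) on (0.47, 0.88) = 0.47
  ~q = 1 − 0.47 = 0.53
  q | ~q = max(a, b) on (0.47, 0.53) = 0.53
  (q & t) & (q | ~q) = min(a, b) on (0.47, 0.53) = 0.47
  → value = 0.4700
|0.3500 − 0.4700| = 0.120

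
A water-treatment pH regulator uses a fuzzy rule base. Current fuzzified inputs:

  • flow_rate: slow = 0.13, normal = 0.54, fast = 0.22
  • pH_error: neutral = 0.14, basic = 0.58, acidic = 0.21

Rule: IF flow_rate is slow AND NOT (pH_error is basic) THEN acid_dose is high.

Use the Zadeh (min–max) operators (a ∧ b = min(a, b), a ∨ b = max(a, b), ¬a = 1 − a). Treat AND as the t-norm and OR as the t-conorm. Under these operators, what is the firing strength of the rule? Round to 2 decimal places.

0.13

firing strength: slow=0.13, ¬basic=1−0.58=0.42; AND[min(a, b)] → w = 0.13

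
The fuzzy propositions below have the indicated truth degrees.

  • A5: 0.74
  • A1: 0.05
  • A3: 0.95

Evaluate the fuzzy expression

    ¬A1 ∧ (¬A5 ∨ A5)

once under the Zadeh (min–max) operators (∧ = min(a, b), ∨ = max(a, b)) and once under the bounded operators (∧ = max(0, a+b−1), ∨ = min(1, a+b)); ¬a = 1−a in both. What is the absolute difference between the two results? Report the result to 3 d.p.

Under Zadeh (min–max):
  ¬A1 = 1 − 0.05 = 0.95
  ¬A5 = 1 − 0.74 = 0.26
  ¬A5 ∨ A5 = max(a, b) on (0.26, 0.74) = 0.74
  ¬A1 ∧ (¬A5 ∨ A5) = min(a, b) on (0.95, 0.74) = 0.74
  → value = 0.7400
Under bounded:
  ¬A1 = 1 − 0.05 = 0.95
  ¬A5 = 1 − 0.74 = 0.26
  ¬A5 ∨ A5 = min(1, a+b) on (0.26, 0.74) = 1.00
  ¬A1 ∧ (¬A5 ∨ A5) = max(0, a+b−1) on (0.95, 1.00) = 0.95
  → value = 0.9500
|0.7400 − 0.9500| = 0.210

0.210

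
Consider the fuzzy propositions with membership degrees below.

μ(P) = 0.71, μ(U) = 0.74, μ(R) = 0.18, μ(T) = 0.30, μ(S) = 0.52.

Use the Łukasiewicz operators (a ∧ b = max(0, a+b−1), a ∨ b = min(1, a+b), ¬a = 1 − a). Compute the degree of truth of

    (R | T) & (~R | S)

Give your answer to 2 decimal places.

0.48

R | T = min(1, a+b) on (0.18, 0.30) = 0.48
~R = 1 − 0.18 = 0.82
~R | S = min(1, a+b) on (0.82, 0.52) = 1.00
(R | T) & (~R | S) = max(0, a+b−1) on (0.48, 1.00) = 0.48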